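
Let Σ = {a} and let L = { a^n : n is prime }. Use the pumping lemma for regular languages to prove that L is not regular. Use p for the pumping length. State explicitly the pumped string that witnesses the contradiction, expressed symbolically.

a^{q(1+k)}

Suppose for contradiction that L is regular, and let p be the pumping length.
Let q be a prime with q ≥ p+2 (infinitely many primes exist), and take w = a^q ∈ L with |w| = q ≥ p.
The pumping lemma gives a decomposition w = xyz where |xy| ≤ p and y is nonempty.
Then y = a^k for some k with 1 ≤ k ≤ p.
Since 1 ≤ k ≤ p, |xz| = q-k. Pump with i = q+1: |xy^{q+1}z| = (q-k)+(q+1)k = q+qk = q(1+k), which is composite (both factors ≥ 2). So xy^{q+1}z = a^{q(1+k)} ∉ L.
This is a contradiction; hence L is not regular.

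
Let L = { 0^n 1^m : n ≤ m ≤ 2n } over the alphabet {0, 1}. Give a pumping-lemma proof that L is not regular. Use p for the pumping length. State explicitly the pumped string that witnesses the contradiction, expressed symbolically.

0^{p+k} 1^p

Assume L is regular. Let p be the pumping length given by the pumping lemma.
Take w = 0^p 1^p ∈ L (since p ≤ p ≤ 2p), with |w| = 2p ≥ p.
Write w = xyz as guaranteed by the lemma, with |xy| ≤ p and |y| ≥ 1.
Because |xy| ≤ p and w begins with p copies of 0, we have y = 0^k with 1 ≤ k ≤ p.
Pump with i = 2: xy^2z = 0^{p+k} 1^p. Now n = p+k > p = m, so the condition n ≤ m fails. Thus xy^2z ∉ L.
This is a contradiction; hence L is not regular.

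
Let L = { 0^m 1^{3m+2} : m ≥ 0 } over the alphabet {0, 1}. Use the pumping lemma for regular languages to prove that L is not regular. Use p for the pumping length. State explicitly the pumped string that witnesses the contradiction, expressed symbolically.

Toward a contradiction, assume L is regular with pumping length p.
Let w = 0^p 1^{3p+2} ∈ L; note |w| = 4p+2 ≥ p.
By the pumping lemma, w = xyz with |xy| ≤ p and |y| > 0.
Because |xy| ≤ p and w begins with p copies of 0, we have y = 0^k with 1 ≤ k ≤ p.
Pump with i = 2: xy^2z = 0^{p+k} 1^{3p+2}. For this to lie in L we would need 3p+2 = 3(p+k)+2, which forces k = 0. But k ≥ 1, so xy^2z ∉ L.
Contradiction. Therefore L is not regular.

0^{p+k} 1^{3p+2}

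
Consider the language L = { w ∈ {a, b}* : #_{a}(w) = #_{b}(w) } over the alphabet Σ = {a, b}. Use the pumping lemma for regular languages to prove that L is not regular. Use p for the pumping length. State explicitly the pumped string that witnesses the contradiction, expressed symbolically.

Suppose for contradiction that L is regular, and let p be the pumping length.
Choose w = a^p b^p ∈ L with |w| = 2p ≥ p.
Write w = xyz as guaranteed by the lemma, with |xy| ≤ p and |y| ≥ 1.
Because |xy| ≤ p and w begins with p copies of a, we have y = a^k with 1 ≤ k ≤ p.
Pump with i = 2: xy^2z = a^{p+k} b^p has p+k occurrences of a but only p of b. Since k ≥ 1 the counts differ, so xy^2z ∉ L.
This is a contradiction; hence L is not regular.

a^{p+k} b^p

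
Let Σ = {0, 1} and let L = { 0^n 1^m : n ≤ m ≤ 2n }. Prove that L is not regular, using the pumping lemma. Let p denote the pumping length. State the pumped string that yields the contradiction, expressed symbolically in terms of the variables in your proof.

0^{p+k} 1^p

Assume L is regular; let p be its pumping constant.
Take w = 0^p 1^p ∈ L (since p ≤ p ≤ 2p), with |w| = 2p ≥ p.
Write w = xyz as guaranteed by the lemma, with |xy| ≤ p and |y| > 0.
Because |xy| ≤ p and w begins with p copies of 0, we have y = 0^k with 1 ≤ k ≤ p.
Pump with i = 2: xy^2z = 0^{p+k} 1^p. Now n = p+k > p = m, so the condition n ≤ m fails. Thus xy^2z ∉ L.
This contradicts the pumping lemma, so L is not regular.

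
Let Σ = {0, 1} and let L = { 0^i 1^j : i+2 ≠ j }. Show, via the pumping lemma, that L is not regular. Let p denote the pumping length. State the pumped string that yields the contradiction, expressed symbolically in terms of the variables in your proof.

Suppose for contradiction that L is regular, and let p be the pumping length.
Choose w = 0^p 1^{p+p!+2}. Since p ≠ (p+p!+2)-2 = p+p!, w ∈ L; and |w| ≥ p.
By the pumping lemma, w = xyz with |xy| ≤ p and y is nonempty.
The first p characters of w are 0's, so xy (and hence y) consists only of 0's. Write y = 0^k, 1 ≤ k ≤ p.
Since 1 ≤ k ≤ p, k divides p!; set t = 1 + p!/k. Then xy^t z has p + (p!/k)·k = p + p! copies of 0. Now the 0-count is p+p! and (1-count)-2 = (p+p!+2)-2 = p+p!, so i+2 ≠ j fails. So xy^t z = 0^{p+p!} 1^{p+p!+2} ∉ L.
This is a contradiction; hence L is not regular.

0^{p+p!} 1^{p+p!+2}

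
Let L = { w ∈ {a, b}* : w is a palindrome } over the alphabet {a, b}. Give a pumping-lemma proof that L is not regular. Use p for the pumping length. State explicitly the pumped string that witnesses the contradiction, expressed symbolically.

Assume L is regular. Let p be the pumping length given by the pumping lemma.
Take w = a^p b a^p, a palindrome of length 2p+1 ≥ p.
Write w = xyz as guaranteed by the lemma, with |xy| ≤ p and |y| > 0.
Because |xy| ≤ p and w begins with p copies of a, we have y = a^k with 1 ≤ k ≤ p.
Pump with i = 2: xy^2z = a^{p+k} b a^p. Its reverse is a^p b a^{p+k}, which differs from xy^2z since k ≥ 1. So xy^2z is not a palindrome and xy^2z ∉ L.
Contradiction. Therefore L is not regular.

a^{p+k} b a^p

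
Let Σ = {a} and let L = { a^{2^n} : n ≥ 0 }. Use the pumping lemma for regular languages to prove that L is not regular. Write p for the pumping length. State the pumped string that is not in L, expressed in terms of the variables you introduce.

a^{2^p+k}

Toward a contradiction, assume L is regular with pumping length p.
Take w = a^{2^p} ∈ L with |w| = 2^p ≥ p.
Write w = xyz as guaranteed by the lemma, with |xy| ≤ p and |y| ≥ 1.
Then y = a^k for some k with 1 ≤ k ≤ p.
Pump with i = 2: xy^2z = a^{2^p+k}. Since 1 ≤ k ≤ p < 2^p, we have 2^p < 2^p+k < 2^{p+1}, so 2^p+k is not a power of 2. So xy^2z ∉ L.
This contradicts the pumping lemma, so L is not regular.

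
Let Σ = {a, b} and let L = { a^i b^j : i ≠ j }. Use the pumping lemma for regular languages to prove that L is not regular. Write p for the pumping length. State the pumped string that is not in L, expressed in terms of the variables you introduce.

Suppose for contradiction that L is regular, and let p be the pumping length.
Choose w = a^p b^{p+p!}. Since p ≠ p+p!, w ∈ L; and |w| ≥ p.
The pumping lemma gives a decomposition w = xyz where |xy| ≤ p and |y| ≥ 1.
Since the first p symbols of w are all a's and |xy| ≤ p, y lies entirely in the leading a-block: y = a^k for some k with 1 ≤ k ≤ p.
Since 1 ≤ k ≤ p, k divides p!; set t = 1 + p!/k. Then xy^t z has p + (p!/k)·k = p + p! copies of a. Now the a-count equals the b-count, so i ≠ j fails. So xy^t z = a^{p+p!} b^{p+p!} ∉ L.
This contradicts the pumping lemma, so L is not regular.

a^{p+p!} b^{p+p!}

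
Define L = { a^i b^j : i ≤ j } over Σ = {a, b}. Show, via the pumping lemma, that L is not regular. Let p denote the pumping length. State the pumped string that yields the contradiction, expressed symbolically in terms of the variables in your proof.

a^{p+k} b^p

Suppose for contradiction that L is regular, and let p be the pumping length.
Choose w = a^p b^p ∈ L, with |w| = 2p ≥ p.
By the pumping lemma, w = xyz with |xy| ≤ p and |y| > 0.
Since the first p symbols of w are all a's and |xy| ≤ p, y lies entirely in the leading a-block: y = a^k for some k with 1 ≤ k ≤ p.
Consider xy^2z = a^{p+k} b^p. Since k ≥ 1, the a-count p+k exceeds the b-count p, so i ≤ j fails; thus xy^2z ∉ L.
Contradiction. Therefore L is not regular.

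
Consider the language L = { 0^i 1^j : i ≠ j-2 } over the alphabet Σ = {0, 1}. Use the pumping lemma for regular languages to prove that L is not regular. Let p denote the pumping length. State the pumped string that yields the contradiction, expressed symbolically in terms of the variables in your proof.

Assume L is regular. Let p be the pumping length given by the pumping lemma.
Choose w = 0^p 1^{p+p!+2}. Since p ≠ (p+p!+2)-2 = p+p!, w ∈ L; and |w| ≥ p.
By the pumping lemma, w = xyz with |xy| ≤ p and |y| ≥ 1.
Because |xy| ≤ p and w begins with p copies of 0, we have y = 0^k with 1 ≤ k ≤ p.
Since 1 ≤ k ≤ p, k divides p!; set t = 1 + p!/k. Then xy^t z has p + (p!/k)·k = p + p! copies of 0. Now the 0-count is p+p! and (1-count)-2 = (p+p!+2)-2 = p+p!, so i ≠ j-2 fails. So xy^t z = 0^{p+p!} 1^{p+p!+2} ∉ L.
This is a contradiction; hence L is not regular.

0^{p+p!} 1^{p+p!+2}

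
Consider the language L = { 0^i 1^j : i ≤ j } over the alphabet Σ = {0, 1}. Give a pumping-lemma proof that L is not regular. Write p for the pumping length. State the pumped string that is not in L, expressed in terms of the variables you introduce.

0^{p+k} 1^p

Suppose for contradiction that L is regular, and let p be the pumping length.
Choose w = 0^p 1^p ∈ L, with |w| = 2p ≥ p.
The pumping lemma gives a decomposition w = xyz where |xy| ≤ p and |y| ≥ 1.
The first p characters of w are 0's, so xy (and hence y) consists only of 0's. Write y = 0^k, 1 ≤ k ≤ p.
Consider xy^2z = 0^{p+k} 1^p. Since k ≥ 1, the 0-count p+k exceeds the 1-count p, so i ≤ j fails; thus xy^2z ∉ L.
Contradiction. Therefore L is not regular.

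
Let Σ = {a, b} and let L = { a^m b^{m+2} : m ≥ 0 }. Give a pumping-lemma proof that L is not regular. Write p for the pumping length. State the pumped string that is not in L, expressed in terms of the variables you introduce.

a^{p+k} b^{p+2}

Assume L is regular. Let p be the pumping length given by the pumping lemma.
Take w = a^p b^{p+2}. Then w ∈ L and |w| = 2p+2 ≥ p.
Write w = xyz as guaranteed by the lemma, with |xy| ≤ p and |y| ≥ 1.
Because |xy| ≤ p and w begins with p copies of a, we have y = a^k with 1 ≤ k ≤ p.
Pump with i = 2: xy^2z = a^{p+k} b^{p+2}. For this to lie in L we would need p+2 = (p+k)+2, which forces k = 0. But k ≥ 1, so xy^2z ∉ L.
This is a contradiction; hence L is not regular.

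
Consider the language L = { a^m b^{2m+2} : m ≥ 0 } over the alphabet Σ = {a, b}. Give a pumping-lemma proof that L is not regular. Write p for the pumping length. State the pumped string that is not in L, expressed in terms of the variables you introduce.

a^{p+k} b^{2p+2}

Toward a contradiction, assume L is regular with pumping length p.
Let w = a^p b^{2p+2} ∈ L; note |w| = 3p+2 ≥ p.
By the pumping lemma, w = xyz with |xy| ≤ p and |y| ≥ 1.
Since the first p symbols of w are all a's and |xy| ≤ p, y lies entirely in the leading a-block: y = a^k for some k with 1 ≤ k ≤ p.
Pump with i = 2: xy^2z = a^{p+k} b^{2p+2}. For this to lie in L we would need 2p+2 = 2(p+k)+2, which forces k = 0. But k ≥ 1, so xy^2z ∉ L.
This contradicts the pumping lemma, so L is not regular.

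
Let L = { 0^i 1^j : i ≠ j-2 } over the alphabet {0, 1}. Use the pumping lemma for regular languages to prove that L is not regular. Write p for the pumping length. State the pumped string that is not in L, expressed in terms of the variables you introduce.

Suppose for contradiction that L is regular, and let p be the pumping length.
Choose w = 0^p 1^{p+p!+2}. Since p ≠ (p+p!+2)-2 = p+p!, w ∈ L; and |w| ≥ p.
Write w = xyz as guaranteed by the lemma, with |xy| ≤ p and |y| ≥ 1.
Since the first p symbols of w are all 0's and |xy| ≤ p, y lies entirely in the leading 0-block: y = 0^k for some k with 1 ≤ k ≤ p.
Since 1 ≤ k ≤ p, k divides p!; set t = 1 + p!/k. Then xy^t z has p + (p!/k)·k = p + p! copies of 0. Now the 0-count is p+p! and (1-count)-2 = (p+p!+2)-2 = p+p!, so i ≠ j-2 fails. So xy^t z = 0^{p+p!} 1^{p+p!+2} ∉ L.
Contradiction. Therefore L is not regular.

0^{p+p!} 1^{p+p!+2}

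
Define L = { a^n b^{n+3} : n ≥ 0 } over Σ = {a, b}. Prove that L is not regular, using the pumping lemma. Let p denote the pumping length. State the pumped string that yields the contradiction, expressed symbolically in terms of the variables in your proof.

Assume L is regular; let p be its pumping constant.
Take w = a^p b^{p+3}. Then w ∈ L and |w| = 2p+3 ≥ p.
The pumping lemma gives a decomposition w = xyz where |xy| ≤ p and y is nonempty.
The first p characters of w are a's, so xy (and hence y) consists only of a's. Write y = a^k, 1 ≤ k ≤ p.
Pump with i = 2: xy^2z = a^{p+k} b^{p+3}. For this to lie in L we would need p+3 = (p+k)+3, which forces k = 0. But k ≥ 1, so xy^2z ∉ L.
This is a contradiction; hence L is not regular.

a^{p+k} b^{p+3}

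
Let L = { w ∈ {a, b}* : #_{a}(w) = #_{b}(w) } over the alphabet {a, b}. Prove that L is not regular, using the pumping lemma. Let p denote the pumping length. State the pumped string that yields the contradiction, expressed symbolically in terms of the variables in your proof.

Suppose for contradiction that L is regular, and let p be the pumping length.
Choose w = a^p b^p ∈ L with |w| = 2p ≥ p.
The pumping lemma gives a decomposition w = xyz where |xy| ≤ p and |y| ≥ 1.
Since the first p symbols of w are all a's and |xy| ≤ p, y lies entirely in the leading a-block: y = a^k for some k with 1 ≤ k ≤ p.
Pump with i = 2: xy^2z = a^{p+k} b^p has p+k occurrences of a but only p of b. Since k ≥ 1 the counts differ, so xy^2z ∉ L.
This is a contradiction; hence L is not regular.

a^{p+k} b^p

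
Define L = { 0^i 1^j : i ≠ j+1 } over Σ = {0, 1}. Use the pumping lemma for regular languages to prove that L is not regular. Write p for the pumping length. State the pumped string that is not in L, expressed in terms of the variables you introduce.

Toward a contradiction, assume L is regular with pumping length p.
Choose w = 0^p 1^{p+p!-1}. Since p ≠ (p+p!-1)+1 = p+p!, w ∈ L; and |w| ≥ p.
Write w = xyz as guaranteed by the lemma, with |xy| ≤ p and |y| > 0.
Because |xy| ≤ p and w begins with p copies of 0, we have y = 0^k with 1 ≤ k ≤ p.
Since 1 ≤ k ≤ p, k divides p!; set t = 1 + p!/k. Then xy^t z has p + (p!/k)·k = p + p! copies of 0. Now the 0-count is p+p! and (1-count)+1 = (p+p!-1)+1 = p+p!, so i ≠ j+1 fails. So xy^t z = 0^{p+p!} 1^{p+p!-1} ∉ L.
This is a contradiction; hence L is not regular.

0^{p+p!} 1^{p+p!-1}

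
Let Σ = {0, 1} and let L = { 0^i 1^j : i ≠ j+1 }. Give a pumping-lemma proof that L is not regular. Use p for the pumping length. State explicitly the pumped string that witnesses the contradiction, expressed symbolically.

0^{p+p!} 1^{p+p!-1}

Assume L is regular. Let p be the pumping length given by the pumping lemma.
Choose w = 0^p 1^{p+p!-1}. Since p ≠ (p+p!-1)+1 = p+p!, w ∈ L; and |w| ≥ p.
Write w = xyz as guaranteed by the lemma, with |xy| ≤ p and y is nonempty.
Because |xy| ≤ p and w begins with p copies of 0, we have y = 0^k with 1 ≤ k ≤ p.
Since 1 ≤ k ≤ p, k divides p!; set t = 1 + p!/k. Then xy^t z has p + (p!/k)·k = p + p! copies of 0. Now the 0-count is p+p! and (1-count)+1 = (p+p!-1)+1 = p+p!, so i ≠ j+1 fails. So xy^t z = 0^{p+p!} 1^{p+p!-1} ∉ L.
This is a contradiction; hence L is not regular.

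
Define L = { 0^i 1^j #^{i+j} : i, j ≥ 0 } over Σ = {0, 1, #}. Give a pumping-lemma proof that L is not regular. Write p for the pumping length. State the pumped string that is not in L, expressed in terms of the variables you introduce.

Toward a contradiction, assume L is regular with pumping length p.
Take w = 0^p 1^p #^{2p} ∈ L (with i=j=p, i+j=2p), |w| = 4p ≥ p.
The pumping lemma gives a decomposition w = xyz where |xy| ≤ p and |y| ≥ 1.
Since the first p symbols of w are all 0's and |xy| ≤ p, y lies entirely in the leading 0-block: y = 0^k for some k with 1 ≤ k ≤ p.
Consider xy^2z = 0^{p+k} 1^p #^{2p}. Now the 0- and 1-counts sum to 2p+k, but the #-count is 2p ≠ 2p+k. So xy^2z ∉ L.
This contradicts the pumping lemma, so L is not regular.

0^{p+k} 1^p #^{2p}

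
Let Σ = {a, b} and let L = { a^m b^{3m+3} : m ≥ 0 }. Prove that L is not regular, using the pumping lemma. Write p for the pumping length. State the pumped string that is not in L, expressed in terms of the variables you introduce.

Suppose for contradiction that L is regular, and let p be the pumping length.
Take w = a^p b^{3p+3}. Then w ∈ L and |w| = 4p+3 ≥ p.
By the pumping lemma, w = xyz with |xy| ≤ p and y is nonempty.
The first p characters of w are a's, so xy (and hence y) consists only of a's. Write y = a^k, 1 ≤ k ≤ p.
Pump with i = 2: xy^2z = a^{p+k} b^{3p+3}. For this to lie in L we would need 3p+3 = 3(p+k)+3, which forces k = 0. But k ≥ 1, so xy^2z ∉ L.
Contradiction. Therefore L is not regular.

a^{p+k} b^{3p+3}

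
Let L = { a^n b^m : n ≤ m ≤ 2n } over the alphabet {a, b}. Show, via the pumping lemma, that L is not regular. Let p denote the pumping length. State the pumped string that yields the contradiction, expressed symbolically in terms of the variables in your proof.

Assume L is regular. Let p be the pumping length given by the pumping lemma.
Take w = a^p b^p ∈ L (since p ≤ p ≤ 2p), with |w| = 2p ≥ p.
The pumping lemma gives a decomposition w = xyz where |xy| ≤ p and |y| ≥ 1.
Because |xy| ≤ p and w begins with p copies of a, we have y = a^k with 1 ≤ k ≤ p.
Pump with i = 2: xy^2z = a^{p+k} b^p. Now n = p+k > p = m, so the condition n ≤ m fails. Thus xy^2z ∉ L.
Contradiction. Therefore L is not regular.

a^{p+k} b^p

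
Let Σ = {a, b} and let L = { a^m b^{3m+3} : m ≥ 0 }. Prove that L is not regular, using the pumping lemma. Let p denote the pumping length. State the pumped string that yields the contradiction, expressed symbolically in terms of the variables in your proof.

Assume L is regular; let p be its pumping constant.
Choose w = a^p b^{3p+3}, which is in L with |w| = 4p+3 ≥ p.
The pumping lemma gives a decomposition w = xyz where |xy| ≤ p and y is nonempty.
Because |xy| ≤ p and w begins with p copies of a, we have y = a^k with 1 ≤ k ≤ p.
Pump with i = 2: xy^2z = a^{p+k} b^{3p+3}. For this to lie in L we would need 3p+3 = 3(p+k)+3, which forces k = 0. But k ≥ 1, so xy^2z ∉ L.
This is a contradiction; hence L is not regular.

a^{p+k} b^{3p+3}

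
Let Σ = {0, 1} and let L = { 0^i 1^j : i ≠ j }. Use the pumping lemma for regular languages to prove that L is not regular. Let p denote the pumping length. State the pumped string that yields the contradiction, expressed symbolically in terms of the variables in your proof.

0^{p+p!} 1^{p+p!}

Toward a contradiction, assume L is regular with pumping length p.
Choose w = 0^p 1^{p+p!}. Since p ≠ p+p!, w ∈ L; and |w| ≥ p.
The pumping lemma gives a decomposition w = xyz where |xy| ≤ p and |y| > 0.
The first p characters of w are 0's, so xy (and hence y) consists only of 0's. Write y = 0^k, 1 ≤ k ≤ p.
Since 1 ≤ k ≤ p, k divides p!; set t = 1 + p!/k. Then xy^t z has p + (p!/k)·k = p + p! copies of 0. Now the 0-count equals the 1-count, so i ≠ j fails. So xy^t z = 0^{p+p!} 1^{p+p!} ∉ L.
This is a contradiction; hence L is not regular.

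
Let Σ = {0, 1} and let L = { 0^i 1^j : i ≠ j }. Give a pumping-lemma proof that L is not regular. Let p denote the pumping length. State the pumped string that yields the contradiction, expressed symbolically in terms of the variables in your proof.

Assume L is regular; let p be its pumping constant.
Choose w = 0^p 1^{p+p!}. Since p ≠ p+p!, w ∈ L; and |w| ≥ p.
By the pumping lemma, w = xyz with |xy| ≤ p and |y| > 0.
Since the first p symbols of w are all 0's and |xy| ≤ p, y lies entirely in the leading 0-block: y = 0^k for some k with 1 ≤ k ≤ p.
Since 1 ≤ k ≤ p, k divides p!; set t = 1 + p!/k. Then xy^t z has p + (p!/k)·k = p + p! copies of 0. Now the 0-count equals the 1-count, so i ≠ j fails. So xy^t z = 0^{p+p!} 1^{p+p!} ∉ L.
This is a contradiction; hence L is not regular.

0^{p+p!} 1^{p+p!}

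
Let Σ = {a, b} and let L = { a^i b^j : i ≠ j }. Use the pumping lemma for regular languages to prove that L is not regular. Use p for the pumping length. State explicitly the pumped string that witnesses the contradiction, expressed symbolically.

Toward a contradiction, assume L is regular with pumping length p.
Choose w = a^p b^{p+p!}. Since p ≠ p+p!, w ∈ L; and |w| ≥ p.
The pumping lemma gives a decomposition w = xyz where |xy| ≤ p and |y| ≥ 1.
Because |xy| ≤ p and w begins with p copies of a, we have y = a^k with 1 ≤ k ≤ p.
Since 1 ≤ k ≤ p, k divides p!; set t = 1 + p!/k. Then xy^t z has p + (p!/k)·k = p + p! copies of a. Now the a-count equals the b-count, so i ≠ j fails. So xy^t z = a^{p+p!} b^{p+p!} ∉ L.
This is a contradiction; hence L is not regular.

a^{p+p!} b^{p+p!}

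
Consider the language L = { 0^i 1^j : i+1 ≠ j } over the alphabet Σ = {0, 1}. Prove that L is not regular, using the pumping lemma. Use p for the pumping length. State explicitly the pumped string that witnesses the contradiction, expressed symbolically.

0^{p+p!} 1^{p+p!+1}

Toward a contradiction, assume L is regular with pumping length p.
Choose w = 0^p 1^{p+p!+1}. Since p ≠ (p+p!+1)-1 = p+p!, w ∈ L; and |w| ≥ p.
By the pumping lemma, w = xyz with |xy| ≤ p and |y| > 0.
Because |xy| ≤ p and w begins with p copies of 0, we have y = 0^k with 1 ≤ k ≤ p.
Since 1 ≤ k ≤ p, k divides p!; set t = 1 + p!/k. Then xy^t z has p + (p!/k)·k = p + p! copies of 0. Now the 0-count is p+p! and (1-count)-1 = (p+p!+1)-1 = p+p!, so i+1 ≠ j fails. So xy^t z = 0^{p+p!} 1^{p+p!+1} ∉ L.
Contradiction. Therefore L is not regular.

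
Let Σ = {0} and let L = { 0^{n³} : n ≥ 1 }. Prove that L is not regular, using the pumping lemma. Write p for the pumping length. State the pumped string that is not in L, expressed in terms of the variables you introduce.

Assume L is regular. Let p be the pumping length given by the pumping lemma.
Take w = 0^{p³} ∈ L with |w| = p³ ≥ p.
By the pumping lemma, w = xyz with |xy| ≤ p and |y| ≥ 1.
Then y = 0^k for some k with 1 ≤ k ≤ p.
Pump with i = 2: xy^2z = 0^{p³+k}. Since 1 ≤ k ≤ p, p³ < p³+k ≤ p³+p < p³+3p²+3p+1 = (p+1)³, so p³+k is not a perfect cube. So xy^2z ∉ L.
Contradiction. Therefore L is not regular.

0^{p³+k}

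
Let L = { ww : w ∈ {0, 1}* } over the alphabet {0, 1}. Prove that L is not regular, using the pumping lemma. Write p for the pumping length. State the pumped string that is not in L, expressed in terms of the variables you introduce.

Suppose for contradiction that L is regular, and let p be the pumping length.
Take w = 0^p 1^p 0^p 1^p = uu where u = 0^p1^p; then w ∈ L and |w| = 4p ≥ p.
Write w = xyz as guaranteed by the lemma, with |xy| ≤ p and |y| ≥ 1.
Because |xy| ≤ p and w begins with p copies of 0, we have y = 0^k with 1 ≤ k ≤ p.
Pump with i = 2: xy^2z = 0^{p+k} 1^p 0^p 1^p, of length 4p+k. Suppose this equals vv. The string starts with 0 and ends with 1, so v does too; thus the boundary between the two copies of v is a 1→0 transition. There is exactly one such transition, at position 2p+k, so |v| = 2p+k and |vv| = 4p+2k ≠ 4p+k since k ≥ 1. So xy^2z ∉ L.
This is a contradiction; hence L is not regular.

0^{p+k} 1^p 0^p 1^p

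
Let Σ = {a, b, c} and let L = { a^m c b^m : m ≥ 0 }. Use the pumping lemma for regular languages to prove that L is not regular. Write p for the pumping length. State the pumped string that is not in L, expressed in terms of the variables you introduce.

a^{p+k} c b^p

Assume L is regular. Let p be the pumping length given by the pumping lemma.
Take w = a^p c b^p ∈ L with |w| = 2p+1 ≥ p.
Write w = xyz as guaranteed by the lemma, with |xy| ≤ p and |y| > 0.
The first p characters of w are a's, so xy (and hence y) consists only of a's. Write y = a^k, 1 ≤ k ≤ p.
Pump with i = 2: xy^2z = a^{p+k} c b^p, which would require p+k = p. But k ≥ 1, so xy^2z ∉ L.
Contradiction. Therefore L is not regular.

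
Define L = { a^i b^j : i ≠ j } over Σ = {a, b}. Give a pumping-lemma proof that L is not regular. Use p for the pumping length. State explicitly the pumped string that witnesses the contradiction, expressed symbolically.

a^{p+p!} b^{p+p!}

Toward a contradiction, assume L is regular with pumping length p.
Choose w = a^p b^{p+p!}. Since p ≠ p+p!, w ∈ L; and |w| ≥ p.
Write w = xyz as guaranteed by the lemma, with |xy| ≤ p and |y| ≥ 1.
Since the first p symbols of w are all a's and |xy| ≤ p, y lies entirely in the leading a-block: y = a^k for some k with 1 ≤ k ≤ p.
Since 1 ≤ k ≤ p, k divides p!; set t = 1 + p!/k. Then xy^t z has p + (p!/k)·k = p + p! copies of a. Now the a-count equals the b-count, so i ≠ j fails. So xy^t z = a^{p+p!} b^{p+p!} ∉ L.
Contradiction. Therefore L is not regular.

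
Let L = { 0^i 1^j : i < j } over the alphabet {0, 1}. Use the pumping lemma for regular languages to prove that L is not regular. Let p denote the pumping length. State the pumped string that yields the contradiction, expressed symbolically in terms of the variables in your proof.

Suppose for contradiction that L is regular, and let p be the pumping length.
Choose w = 0^p 1^{p+1} ∈ L, with |w| = 2p+1 ≥ p.
The pumping lemma gives a decomposition w = xyz where |xy| ≤ p and y is nonempty.
Because |xy| ≤ p and w begins with p copies of 0, we have y = 0^k with 1 ≤ k ≤ p.
Consider xy^2z = 0^{p+k} 1^{p+1}. Since k ≥ 1, the 0-count p+k is at least p+1, so i < j fails; thus xy^2z ∉ L.
This is a contradiction; hence L is not regular.

0^{p+k} 1^{p+1}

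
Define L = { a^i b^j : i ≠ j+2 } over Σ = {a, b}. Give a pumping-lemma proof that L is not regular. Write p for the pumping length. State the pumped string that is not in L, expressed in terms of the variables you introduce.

a^{p+p!} b^{p+p!-2}

Assume L is regular. Let p be the pumping length given by the pumping lemma.
Choose w = a^p b^{p+p!-2}. Since p ≠ (p+p!-2)+2 = p+p!, w ∈ L; and |w| ≥ p.
By the pumping lemma, w = xyz with |xy| ≤ p and y is nonempty.
The first p characters of w are a's, so xy (and hence y) consists only of a's. Write y = a^k, 1 ≤ k ≤ p.
Since 1 ≤ k ≤ p, k divides p!; set t = 1 + p!/k. Then xy^t z has p + (p!/k)·k = p + p! copies of a. Now the a-count is p+p! and (b-count)+2 = (p+p!-2)+2 = p+p!, so i ≠ j+2 fails. So xy^t z = a^{p+p!} b^{p+p!-2} ∉ L.
This is a contradiction; hence L is not regular.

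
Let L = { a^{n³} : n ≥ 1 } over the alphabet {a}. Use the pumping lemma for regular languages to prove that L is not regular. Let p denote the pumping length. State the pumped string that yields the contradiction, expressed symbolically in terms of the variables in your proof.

Assume L is regular; let p be its pumping constant.
Take w = a^{p³} ∈ L with |w| = p³ ≥ p.
The pumping lemma gives a decomposition w = xyz where |xy| ≤ p and |y| > 0.
Then y = a^k for some k with 1 ≤ k ≤ p.
Pump with i = 2: xy^2z = a^{p³+k}. Since 1 ≤ k ≤ p, p³ < p³+k ≤ p³+p < p³+3p²+3p+1 = (p+1)³, so p³+k is not a perfect cube. So xy^2z ∉ L.
This contradicts the pumping lemma, so L is not regular.

a^{p³+k}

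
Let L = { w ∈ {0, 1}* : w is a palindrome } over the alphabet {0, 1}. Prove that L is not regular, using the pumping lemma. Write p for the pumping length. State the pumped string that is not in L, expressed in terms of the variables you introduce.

Toward a contradiction, assume L is regular with pumping length p.
Take w = 0^p 1 0^p, a palindrome of length 2p+1 ≥ p.
By the pumping lemma, w = xyz with |xy| ≤ p and y is nonempty.
Since the first p symbols of w are all 0's and |xy| ≤ p, y lies entirely in the leading 0-block: y = 0^k for some k with 1 ≤ k ≤ p.
Pump with i = 2: xy^2z = 0^{p+k} 1 0^p. Its reverse is 0^p 1 0^{p+k}, which differs from xy^2z since k ≥ 1. So xy^2z is not a palindrome and xy^2z ∉ L.
Contradiction. Therefore L is not regular.

0^{p+k} 1 0^p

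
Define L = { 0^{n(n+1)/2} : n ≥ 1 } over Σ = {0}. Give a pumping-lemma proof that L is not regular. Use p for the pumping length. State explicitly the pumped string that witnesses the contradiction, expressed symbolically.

Toward a contradiction, assume L is regular with pumping length p.
Take w = 0^{p(p+1)/2} ∈ L with |w| = p(p+1)/2 ≥ p.
By the pumping lemma, w = xyz with |xy| ≤ p and y is nonempty.
Then y = 0^k for some k with 1 ≤ k ≤ p.
Pump with i = 2: xy^2z = 0^{p(p+1)/2+k}. Since 1 ≤ k ≤ p, p(p+1)/2 < p(p+1)/2+k ≤ p(p+1)/2+p < (p+1)(p+2)/2, so p(p+1)/2+k is strictly between consecutive triangular numbers. So xy^2z ∉ L.
This contradicts the pumping lemma, so L is not regular.

0^{p(p+1)/2+k}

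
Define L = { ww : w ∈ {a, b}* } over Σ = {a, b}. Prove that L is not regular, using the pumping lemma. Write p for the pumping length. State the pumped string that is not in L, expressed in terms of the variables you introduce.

Toward a contradiction, assume L is regular with pumping length p.
Take w = a^p b^p a^p b^p = uu where u = a^pb^p; then w ∈ L and |w| = 4p ≥ p.
By the pumping lemma, w = xyz with |xy| ≤ p and y is nonempty.
The first p characters of w are a's, so xy (and hence y) consists only of a's. Write y = a^k, 1 ≤ k ≤ p.
Pump with i = 2: xy^2z = a^{p+k} b^p a^p b^p, of length 4p+k. Suppose this equals vv. The string starts with a and ends with b, so v does too; thus the boundary between the two copies of v is a b→a transition. There is exactly one such transition, at position 2p+k, so |v| = 2p+k and |vv| = 4p+2k ≠ 4p+k since k ≥ 1. So xy^2z ∉ L.
This contradicts the pumping lemma, so L is not regular.

a^{p+k} b^p a^p b^p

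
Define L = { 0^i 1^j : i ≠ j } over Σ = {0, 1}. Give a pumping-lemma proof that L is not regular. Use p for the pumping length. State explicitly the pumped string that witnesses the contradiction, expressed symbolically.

0^{p+p!} 1^{p+p!}

Toward a contradiction, assume L is regular with pumping length p.
Choose w = 0^p 1^{p+p!}. Since p ≠ p+p!, w ∈ L; and |w| ≥ p.
By the pumping lemma, w = xyz with |xy| ≤ p and |y| > 0.
Since the first p symbols of w are all 0's and |xy| ≤ p, y lies entirely in the leading 0-block: y = 0^k for some k with 1 ≤ k ≤ p.
Since 1 ≤ k ≤ p, k divides p!; set t = 1 + p!/k. Then xy^t z has p + (p!/k)·k = p + p! copies of 0. Now the 0-count equals the 1-count, so i ≠ j fails. So xy^t z = 0^{p+p!} 1^{p+p!} ∉ L.
Contradiction. Therefore L is not regular.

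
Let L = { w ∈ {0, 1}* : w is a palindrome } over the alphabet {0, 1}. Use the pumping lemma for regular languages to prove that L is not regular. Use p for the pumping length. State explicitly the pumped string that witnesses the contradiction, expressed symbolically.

0^{p+k} 1 0^p

Toward a contradiction, assume L is regular with pumping length p.
Take w = 0^p 1 0^p, a palindrome of length 2p+1 ≥ p.
By the pumping lemma, w = xyz with |xy| ≤ p and y is nonempty.
Since the first p symbols of w are all 0's and |xy| ≤ p, y lies entirely in the leading 0-block: y = 0^k for some k with 1 ≤ k ≤ p.
Pump with i = 2: xy^2z = 0^{p+k} 1 0^p. Its reverse is 0^p 1 0^{p+k}, which differs from xy^2z since k ≥ 1. So xy^2z is not a palindrome and xy^2z ∉ L.
Contradiction. Therefore L is not regular.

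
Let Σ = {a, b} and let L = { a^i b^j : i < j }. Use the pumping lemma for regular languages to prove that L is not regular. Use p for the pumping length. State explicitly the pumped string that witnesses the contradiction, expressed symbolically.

a^{p+k} b^{p+1}

Assume L is regular; let p be its pumping constant.
Choose w = a^p b^{p+1} ∈ L, with |w| = 2p+1 ≥ p.
Write w = xyz as guaranteed by the lemma, with |xy| ≤ p and y is nonempty.
Because |xy| ≤ p and w begins with p copies of a, we have y = a^k with 1 ≤ k ≤ p.
Consider xy^2z = a^{p+k} b^{p+1}. Since k ≥ 1, the a-count p+k is at least p+1, so i < j fails; thus xy^2z ∉ L.
This contradicts the pumping lemma, so L is not regular.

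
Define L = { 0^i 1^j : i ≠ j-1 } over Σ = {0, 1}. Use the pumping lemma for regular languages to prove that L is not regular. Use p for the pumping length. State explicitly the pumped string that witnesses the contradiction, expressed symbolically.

Toward a contradiction, assume L is regular with pumping length p.
Choose w = 0^p 1^{p+p!+1}. Since p ≠ (p+p!+1)-1 = p+p!, w ∈ L; and |w| ≥ p.
Write w = xyz as guaranteed by the lemma, with |xy| ≤ p and |y| ≥ 1.
The first p characters of w are 0's, so xy (and hence y) consists only of 0's. Write y = 0^k, 1 ≤ k ≤ p.
Since 1 ≤ k ≤ p, k divides p!; set t = 1 + p!/k. Then xy^t z has p + (p!/k)·k = p + p! copies of 0. Now the 0-count is p+p! and (1-count)-1 = (p+p!+1)-1 = p+p!, so i ≠ j-1 fails. So xy^t z = 0^{p+p!} 1^{p+p!+1} ∉ L.
This is a contradiction; hence L is not regular.

0^{p+p!} 1^{p+p!+1}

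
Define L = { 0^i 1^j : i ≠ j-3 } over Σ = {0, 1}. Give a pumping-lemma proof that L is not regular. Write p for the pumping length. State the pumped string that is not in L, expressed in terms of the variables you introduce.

Assume L is regular. Let p be the pumping length given by the pumping lemma.
Choose w = 0^p 1^{p+p!+3}. Since p ≠ (p+p!+3)-3 = p+p!, w ∈ L; and |w| ≥ p.
Write w = xyz as guaranteed by the lemma, with |xy| ≤ p and |y| ≥ 1.
The first p characters of w are 0's, so xy (and hence y) consists only of 0's. Write y = 0^k, 1 ≤ k ≤ p.
Since 1 ≤ k ≤ p, k divides p!; set t = 1 + p!/k. Then xy^t z has p + (p!/k)·k = p + p! copies of 0. Now the 0-count is p+p! and (1-count)-3 = (p+p!+3)-3 = p+p!, so i ≠ j-3 fails. So xy^t z = 0^{p+p!} 1^{p+p!+3} ∉ L.
Contradiction. Therefore L is not regular.

0^{p+p!} 1^{p+p!+3}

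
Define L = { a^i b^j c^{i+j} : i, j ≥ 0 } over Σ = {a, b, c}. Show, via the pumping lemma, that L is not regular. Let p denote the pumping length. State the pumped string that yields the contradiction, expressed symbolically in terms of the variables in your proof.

Assume L is regular. Let p be the pumping length given by the pumping lemma.
Take w = a^p b^p c^{2p} ∈ L (with i=j=p, i+j=2p), |w| = 4p ≥ p.
Write w = xyz as guaranteed by the lemma, with |xy| ≤ p and |y| ≥ 1.
The first p characters of w are a's, so xy (and hence y) consists only of a's. Write y = a^k, 1 ≤ k ≤ p.
Consider xy^2z = a^{p+k} b^p c^{2p}. Now the a- and b-counts sum to 2p+k, but the c-count is 2p ≠ 2p+k. So xy^2z ∉ L.
This contradicts the pumping lemma, so L is not regular.

a^{p+k} b^p c^{2p}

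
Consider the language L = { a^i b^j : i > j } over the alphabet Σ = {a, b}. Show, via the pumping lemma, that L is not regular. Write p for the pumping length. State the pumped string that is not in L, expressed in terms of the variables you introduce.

a^{p+1-k} b^p

Assume L is regular. Let p be the pumping length given by the pumping lemma.
Choose w = a^{p+1} b^p ∈ L, with |w| = 2p+1 ≥ p.
By the pumping lemma, w = xyz with |xy| ≤ p and |y| ≥ 1.
Because |xy| ≤ p and w begins with p copies of a, we have y = a^k with 1 ≤ k ≤ p.
Consider xy^0z = xz = a^{p+1-k} b^p. Since k ≥ 1, the a-count p+1-k is at most p, so i > j fails; thus xz ∉ L.
This is a contradiction; hence L is not regular.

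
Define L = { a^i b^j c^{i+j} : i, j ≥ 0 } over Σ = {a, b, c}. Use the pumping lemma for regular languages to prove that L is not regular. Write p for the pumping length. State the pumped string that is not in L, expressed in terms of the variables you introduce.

Assume L is regular. Let p be the pumping length given by the pumping lemma.
Take w = a^p b^p c^{2p} ∈ L (with i=j=p, i+j=2p), |w| = 4p ≥ p.
The pumping lemma gives a decomposition w = xyz where |xy| ≤ p and |y| > 0.
Because |xy| ≤ p and w begins with p copies of a, we have y = a^k with 1 ≤ k ≤ p.
Consider xy^2z = a^{p+k} b^p c^{2p}. Now the a- and b-counts sum to 2p+k, but the c-count is 2p ≠ 2p+k. So xy^2z ∉ L.
This contradicts the pumping lemma, so L is not regular.

a^{p+k} b^p c^{2p}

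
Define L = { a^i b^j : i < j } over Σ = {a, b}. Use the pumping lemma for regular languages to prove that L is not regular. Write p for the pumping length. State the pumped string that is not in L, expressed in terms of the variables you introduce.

Assume L is regular. Let p be the pumping length given by the pumping lemma.
Choose w = a^p b^{p+1} ∈ L, with |w| = 2p+1 ≥ p.
By the pumping lemma, w = xyz with |xy| ≤ p and |y| ≥ 1.
Since the first p symbols of w are all a's and |xy| ≤ p, y lies entirely in the leading a-block: y = a^k for some k with 1 ≤ k ≤ p.
Consider xy^2z = a^{p+k} b^{p+1}. Since k ≥ 1, the a-count p+k is at least p+1, so i < j fails; thus xy^2z ∉ L.
Contradiction. Therefore L is not regular.

a^{p+k} b^{p+1}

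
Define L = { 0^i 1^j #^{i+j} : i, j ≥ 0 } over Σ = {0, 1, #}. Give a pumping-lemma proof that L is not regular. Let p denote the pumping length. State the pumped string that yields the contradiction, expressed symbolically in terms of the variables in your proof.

Toward a contradiction, assume L is regular with pumping length p.
Take w = 0^p 1^p #^{2p} ∈ L (with i=j=p, i+j=2p), |w| = 4p ≥ p.
Write w = xyz as guaranteed by the lemma, with |xy| ≤ p and y is nonempty.
Since the first p symbols of w are all 0's and |xy| ≤ p, y lies entirely in the leading 0-block: y = 0^k for some k with 1 ≤ k ≤ p.
Consider xy^2z = 0^{p+k} 1^p #^{2p}. Now the 0- and 1-counts sum to 2p+k, but the #-count is 2p ≠ 2p+k. So xy^2z ∉ L.
Contradiction. Therefore L is not regular.

0^{p+k} 1^p #^{2p}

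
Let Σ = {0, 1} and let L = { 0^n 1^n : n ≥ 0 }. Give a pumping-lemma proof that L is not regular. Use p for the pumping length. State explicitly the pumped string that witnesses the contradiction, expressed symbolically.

0^{p+k} 1^p

Assume L is regular; let p be its pumping constant.
Take w = 0^p 1^p. Then w ∈ L and |w| = 2p ≥ p.
By the pumping lemma, w = xyz with |xy| ≤ p and y is nonempty.
The first p characters of w are 0's, so xy (and hence y) consists only of 0's. Write y = 0^k, 1 ≤ k ≤ p.
Pump with i = 2: xy^2z = 0^{p+k} 1^p. For this to lie in L we would need p = p+k, which forces k = 0. But k ≥ 1, so xy^2z ∉ L.
Contradiction. Therefore L is not regular.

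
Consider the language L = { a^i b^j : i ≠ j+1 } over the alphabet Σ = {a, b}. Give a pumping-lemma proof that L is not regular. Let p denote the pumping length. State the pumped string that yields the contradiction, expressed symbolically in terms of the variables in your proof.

Toward a contradiction, assume L is regular with pumping length p.
Choose w = a^p b^{p+p!-1}. Since p ≠ (p+p!-1)+1 = p+p!, w ∈ L; and |w| ≥ p.
By the pumping lemma, w = xyz with |xy| ≤ p and |y| > 0.
Since the first p symbols of w are all a's and |xy| ≤ p, y lies entirely in the leading a-block: y = a^k for some k with 1 ≤ k ≤ p.
Since 1 ≤ k ≤ p, k divides p!; set t = 1 + p!/k. Then xy^t z has p + (p!/k)·k = p + p! copies of a. Now the a-count is p+p! and (b-count)+1 = (p+p!-1)+1 = p+p!, so i ≠ j+1 fails. So xy^t z = a^{p+p!} b^{p+p!-1} ∉ L.
This is a contradiction; hence L is not regular.

a^{p+p!} b^{p+p!-1}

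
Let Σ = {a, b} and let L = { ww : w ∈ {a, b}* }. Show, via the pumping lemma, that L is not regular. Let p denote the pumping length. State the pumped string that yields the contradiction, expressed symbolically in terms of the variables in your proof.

a^{p+k} b^p a^p b^p

Toward a contradiction, assume L is regular with pumping length p.
Take w = a^p b^p a^p b^p = uu where u = a^pb^p; then w ∈ L and |w| = 4p ≥ p.
Write w = xyz as guaranteed by the lemma, with |xy| ≤ p and |y| > 0.
Since the first p symbols of w are all a's and |xy| ≤ p, y lies entirely in the leading a-block: y = a^k for some k with 1 ≤ k ≤ p.
Pump with i = 2: xy^2z = a^{p+k} b^p a^p b^p, of length 4p+k. Suppose this equals vv. The string starts with a and ends with b, so v does too; thus the boundary between the two copies of v is a b→a transition. There is exactly one such transition, at position 2p+k, so |v| = 2p+k and |vv| = 4p+2k ≠ 4p+k since k ≥ 1. So xy^2z ∉ L.
This contradicts the pumping lemma, so L is not regular.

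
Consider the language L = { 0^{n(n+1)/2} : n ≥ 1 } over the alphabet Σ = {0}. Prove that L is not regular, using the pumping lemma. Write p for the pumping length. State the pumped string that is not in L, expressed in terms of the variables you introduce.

Assume L is regular; let p be its pumping constant.
Take w = 0^{p(p+1)/2} ∈ L with |w| = p(p+1)/2 ≥ p.
Write w = xyz as guaranteed by the lemma, with |xy| ≤ p and |y| > 0.
Then y = 0^k for some k with 1 ≤ k ≤ p.
Pump with i = 2: xy^2z = 0^{p(p+1)/2+k}. Since 1 ≤ k ≤ p, p(p+1)/2 < p(p+1)/2+k ≤ p(p+1)/2+p < (p+1)(p+2)/2, so p(p+1)/2+k is strictly between consecutive triangular numbers. So xy^2z ∉ L.
Contradiction. Therefore L is not regular.

0^{p(p+1)/2+k}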